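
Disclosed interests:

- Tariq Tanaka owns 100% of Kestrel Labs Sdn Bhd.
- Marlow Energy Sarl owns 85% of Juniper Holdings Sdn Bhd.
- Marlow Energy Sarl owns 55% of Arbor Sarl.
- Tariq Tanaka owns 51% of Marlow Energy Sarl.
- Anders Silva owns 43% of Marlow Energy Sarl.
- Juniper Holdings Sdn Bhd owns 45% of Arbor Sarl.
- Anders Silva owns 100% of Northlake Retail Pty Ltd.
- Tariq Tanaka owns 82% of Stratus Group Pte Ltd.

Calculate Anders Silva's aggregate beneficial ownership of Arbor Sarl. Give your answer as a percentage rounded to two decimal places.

Anders reaches Arbor along 2 paths.
Via Marlow: 43% × 55% = 23.65%.
Via Marlow → Juniper: 43% × 85% × 45% = 16.4475%.
Total: 23.65% + 16.4475% = 40.0975%.
Rounded: 40.10%.

40.10%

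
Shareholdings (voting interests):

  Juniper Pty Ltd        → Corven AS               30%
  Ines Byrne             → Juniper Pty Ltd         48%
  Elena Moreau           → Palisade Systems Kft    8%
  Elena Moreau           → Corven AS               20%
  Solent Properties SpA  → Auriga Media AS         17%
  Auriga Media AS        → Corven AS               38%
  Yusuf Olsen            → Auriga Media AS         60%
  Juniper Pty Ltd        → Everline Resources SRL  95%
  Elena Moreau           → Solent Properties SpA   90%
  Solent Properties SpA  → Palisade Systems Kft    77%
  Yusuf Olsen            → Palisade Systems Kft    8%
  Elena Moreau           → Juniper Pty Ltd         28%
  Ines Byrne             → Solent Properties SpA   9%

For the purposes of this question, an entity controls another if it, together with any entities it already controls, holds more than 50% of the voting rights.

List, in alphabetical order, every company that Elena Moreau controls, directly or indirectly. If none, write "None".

Palisade Systems Kft, Solent Properties SpA

Elena holds 90% of Solent, so Elena controls Solent.
Solent and Elena together hold 77% + 8% = 85% of Palisade, so Elena controls Palisade.
No other company's threshold is met.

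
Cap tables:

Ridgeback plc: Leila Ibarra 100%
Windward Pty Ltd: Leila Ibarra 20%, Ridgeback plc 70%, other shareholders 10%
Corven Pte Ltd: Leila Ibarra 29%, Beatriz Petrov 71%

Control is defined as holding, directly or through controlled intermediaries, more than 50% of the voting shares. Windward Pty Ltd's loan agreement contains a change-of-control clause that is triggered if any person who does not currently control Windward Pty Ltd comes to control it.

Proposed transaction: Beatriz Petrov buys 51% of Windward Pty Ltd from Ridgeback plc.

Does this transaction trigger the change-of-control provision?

Yes

The purchase adds only to Beatriz's holdings (Ridgeback's stake shrinks), so Beatriz is the only person who could newly come to control Windward.
Beatriz holds 71% of Corven, so Beatriz controls Corven.
Neither Beatriz nor any entity Beatriz controls holds any voting interest in Windward.
So before the transaction, Beatriz does not control Windward.
After the purchase, Beatriz holds 51% of Windward directly, and Ridgeback's stake falls to 19%.
Beatriz holds 51% of Windward, so Beatriz controls Windward.
Beatriz did not control Windward before and does after, so the clause is triggered.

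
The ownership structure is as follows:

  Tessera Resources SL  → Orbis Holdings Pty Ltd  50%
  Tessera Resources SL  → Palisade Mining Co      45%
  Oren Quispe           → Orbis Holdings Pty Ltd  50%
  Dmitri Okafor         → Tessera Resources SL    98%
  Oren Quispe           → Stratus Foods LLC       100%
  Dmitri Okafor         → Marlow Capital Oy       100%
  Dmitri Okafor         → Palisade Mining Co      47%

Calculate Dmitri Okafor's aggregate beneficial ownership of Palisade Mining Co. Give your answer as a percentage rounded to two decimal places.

Dmitri reaches Palisade along 2 paths.
Via Tessera: 98% × 45% = 44.1%.
Direct stake: 47% = 47%.
Total: 44.1% + 47% = 91.1%.
Rounded: 91.10%.

91.10%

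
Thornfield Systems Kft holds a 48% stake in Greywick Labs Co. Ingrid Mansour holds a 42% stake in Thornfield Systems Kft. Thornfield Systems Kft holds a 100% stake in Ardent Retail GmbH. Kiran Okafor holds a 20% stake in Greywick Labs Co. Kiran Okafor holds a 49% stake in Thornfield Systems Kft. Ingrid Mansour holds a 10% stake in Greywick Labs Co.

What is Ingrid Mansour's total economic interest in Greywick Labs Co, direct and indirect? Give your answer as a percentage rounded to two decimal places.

30.16%

Ingrid reaches Greywick along 2 paths.
Direct stake: 10% = 10%.
Via Thornfield: 42% × 48% = 20.16%.
Total: 10% + 20.16% = 30.16%.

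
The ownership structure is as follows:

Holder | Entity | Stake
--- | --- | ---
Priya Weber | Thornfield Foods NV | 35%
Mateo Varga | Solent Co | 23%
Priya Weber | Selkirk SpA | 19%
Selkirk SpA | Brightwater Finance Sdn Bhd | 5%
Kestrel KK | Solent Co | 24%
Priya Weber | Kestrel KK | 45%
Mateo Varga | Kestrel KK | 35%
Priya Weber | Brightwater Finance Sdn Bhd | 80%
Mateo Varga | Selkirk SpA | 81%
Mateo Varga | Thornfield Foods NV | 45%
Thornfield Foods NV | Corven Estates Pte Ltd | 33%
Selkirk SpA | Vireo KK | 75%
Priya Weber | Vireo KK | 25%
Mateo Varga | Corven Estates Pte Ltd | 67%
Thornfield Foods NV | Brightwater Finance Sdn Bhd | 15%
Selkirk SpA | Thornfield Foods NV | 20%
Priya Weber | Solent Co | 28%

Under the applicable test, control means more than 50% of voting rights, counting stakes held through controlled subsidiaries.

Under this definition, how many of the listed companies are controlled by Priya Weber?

1

Priya holds 80% of Brightwater, so Priya controls Brightwater.
No other company's threshold is met.
Priya controls 1 company.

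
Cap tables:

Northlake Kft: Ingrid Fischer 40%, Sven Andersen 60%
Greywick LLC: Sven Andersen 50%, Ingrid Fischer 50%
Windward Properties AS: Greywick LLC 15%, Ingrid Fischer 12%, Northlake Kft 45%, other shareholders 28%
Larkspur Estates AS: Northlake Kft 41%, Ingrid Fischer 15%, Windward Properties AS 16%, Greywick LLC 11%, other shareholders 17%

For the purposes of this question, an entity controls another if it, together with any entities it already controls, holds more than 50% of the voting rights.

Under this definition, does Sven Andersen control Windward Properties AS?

No

Sven holds 60% of Northlake, so Sven controls Northlake.
In Windward, Sven's side holds only 45%, not > 50%.
So Sven does not control Windward.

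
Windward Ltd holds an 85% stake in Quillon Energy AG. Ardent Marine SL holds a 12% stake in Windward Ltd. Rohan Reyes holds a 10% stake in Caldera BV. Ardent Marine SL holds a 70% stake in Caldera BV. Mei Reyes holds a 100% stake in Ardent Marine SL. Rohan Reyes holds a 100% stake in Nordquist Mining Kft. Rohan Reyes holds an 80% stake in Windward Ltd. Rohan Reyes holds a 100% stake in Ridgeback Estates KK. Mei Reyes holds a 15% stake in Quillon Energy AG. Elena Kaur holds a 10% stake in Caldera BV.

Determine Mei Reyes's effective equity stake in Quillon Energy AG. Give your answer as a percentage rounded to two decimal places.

Mei reaches Quillon along 2 paths.
Direct stake: 15% = 15%.
Via Ardent → Windward: 100% × 12% × 85% = 10.2%.
Total: 15% + 10.2% = 25.2%.
Rounded: 25.20%.

25.20%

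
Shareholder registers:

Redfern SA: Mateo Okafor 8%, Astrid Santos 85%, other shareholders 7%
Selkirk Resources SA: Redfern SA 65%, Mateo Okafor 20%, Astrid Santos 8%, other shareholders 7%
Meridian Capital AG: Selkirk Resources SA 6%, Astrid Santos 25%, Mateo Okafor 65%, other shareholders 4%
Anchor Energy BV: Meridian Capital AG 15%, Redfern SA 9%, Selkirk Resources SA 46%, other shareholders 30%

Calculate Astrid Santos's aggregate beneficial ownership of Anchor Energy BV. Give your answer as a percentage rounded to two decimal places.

41.06%

Astrid reaches Anchor along 6 paths.
Via Redfern → Selkirk → Meridian: 85% × 65% × 6% × 15% = 0.49725%.
Via Selkirk → Meridian: 8% × 6% × 15% = 0.072%.
Via Meridian: 25% × 15% = 3.75%.
Via Redfern: 85% × 9% = 7.65%.
Via Redfern → Selkirk: 85% × 65% × 46% = 25.415%.
Via Selkirk: 8% × 46% = 3.68%.
Total: 0.49725% + 0.072% + 3.75% + 7.65% + 25.415% + 3.68% = 41.06425%.
Rounded: 41.06%.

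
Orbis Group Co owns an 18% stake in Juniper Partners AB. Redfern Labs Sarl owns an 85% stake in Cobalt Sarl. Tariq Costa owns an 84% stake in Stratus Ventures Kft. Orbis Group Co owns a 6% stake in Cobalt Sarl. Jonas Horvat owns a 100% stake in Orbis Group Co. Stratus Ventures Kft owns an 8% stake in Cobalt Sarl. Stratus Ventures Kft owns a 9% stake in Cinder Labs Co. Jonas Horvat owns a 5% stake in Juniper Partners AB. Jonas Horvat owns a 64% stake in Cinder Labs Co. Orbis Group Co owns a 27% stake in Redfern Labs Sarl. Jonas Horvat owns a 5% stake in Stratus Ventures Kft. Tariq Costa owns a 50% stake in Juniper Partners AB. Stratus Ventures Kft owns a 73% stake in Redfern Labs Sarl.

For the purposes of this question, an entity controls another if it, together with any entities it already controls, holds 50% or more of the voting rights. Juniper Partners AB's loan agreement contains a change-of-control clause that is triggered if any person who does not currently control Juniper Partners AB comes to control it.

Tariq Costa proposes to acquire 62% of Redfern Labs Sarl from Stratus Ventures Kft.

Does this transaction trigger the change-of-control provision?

No

The purchase adds only to Tariq's holdings (Stratus's stake shrinks), so Tariq is the only person who could newly come to control Juniper.
Tariq holds 50% of Juniper, so Tariq controls Juniper.
So Tariq already controls Juniper before the transaction.
After the purchase, Tariq holds 62% of Redfern directly, and Stratus's stake falls to 11%.
Tariq controlled Juniper already, so this is not a new person acquiring control; every other person's position is unchanged or reduced.
No new person acquires control, so the clause is not triggered.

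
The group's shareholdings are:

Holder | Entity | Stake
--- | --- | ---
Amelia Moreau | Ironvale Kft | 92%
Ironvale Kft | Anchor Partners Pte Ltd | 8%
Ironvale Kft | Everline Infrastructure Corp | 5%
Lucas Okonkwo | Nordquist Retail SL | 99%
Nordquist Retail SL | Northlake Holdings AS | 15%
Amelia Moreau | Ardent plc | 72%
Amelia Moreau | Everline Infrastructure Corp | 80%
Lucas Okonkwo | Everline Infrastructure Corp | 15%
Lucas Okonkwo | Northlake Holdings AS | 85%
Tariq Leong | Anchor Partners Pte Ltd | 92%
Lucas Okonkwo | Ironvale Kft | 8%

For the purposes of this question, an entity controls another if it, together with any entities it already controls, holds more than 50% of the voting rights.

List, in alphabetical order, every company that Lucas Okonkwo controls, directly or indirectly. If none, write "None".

Lucas holds 99% of Nordquist, so Lucas controls Nordquist.
Lucas and Nordquist together hold 85% + 15% = 100% of Northlake, so Lucas controls Northlake.
No other company's threshold is met.

Nordquist Retail SL, Northlake Holdings AS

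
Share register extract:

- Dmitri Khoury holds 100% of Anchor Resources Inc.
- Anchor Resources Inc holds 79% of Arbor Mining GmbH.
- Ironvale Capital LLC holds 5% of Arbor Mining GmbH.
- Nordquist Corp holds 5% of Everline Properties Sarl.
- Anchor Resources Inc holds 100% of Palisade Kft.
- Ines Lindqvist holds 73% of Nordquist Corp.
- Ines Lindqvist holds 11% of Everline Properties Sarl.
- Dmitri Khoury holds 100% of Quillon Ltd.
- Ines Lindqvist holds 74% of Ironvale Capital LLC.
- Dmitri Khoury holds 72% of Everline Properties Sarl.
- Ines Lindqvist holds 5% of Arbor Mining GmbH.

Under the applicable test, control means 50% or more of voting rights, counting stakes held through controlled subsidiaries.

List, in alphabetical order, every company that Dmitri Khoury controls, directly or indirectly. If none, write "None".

Anchor Resources Inc, Arbor Mining GmbH, Everline Properties Sarl, Palisade Kft, Quillon Ltd

Dmitri holds 100% of Anchor, so Dmitri controls Anchor.
Dmitri holds 100% of Quillon, so Dmitri controls Quillon.
Anchor holds 79% of Arbor, so Dmitri controls Arbor.
Anchor holds 100% of Palisade, so Dmitri controls Palisade.
Dmitri holds 72% of Everline, so Dmitri controls Everline.
No other company's threshold is met.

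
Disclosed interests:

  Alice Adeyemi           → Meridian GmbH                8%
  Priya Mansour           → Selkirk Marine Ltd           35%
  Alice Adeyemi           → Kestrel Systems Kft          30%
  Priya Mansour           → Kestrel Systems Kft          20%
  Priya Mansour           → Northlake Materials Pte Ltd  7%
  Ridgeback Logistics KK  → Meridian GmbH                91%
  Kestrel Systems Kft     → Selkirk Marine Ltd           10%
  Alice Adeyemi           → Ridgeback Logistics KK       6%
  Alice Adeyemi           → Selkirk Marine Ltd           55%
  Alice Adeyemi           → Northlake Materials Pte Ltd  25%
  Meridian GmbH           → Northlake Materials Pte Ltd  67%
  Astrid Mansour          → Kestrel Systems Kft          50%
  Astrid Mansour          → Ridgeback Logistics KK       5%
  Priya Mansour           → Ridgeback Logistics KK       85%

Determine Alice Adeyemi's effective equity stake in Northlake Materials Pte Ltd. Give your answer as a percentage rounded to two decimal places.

Alice reaches Northlake along 3 paths.
Via Meridian: 8% × 67% = 5.36%.
Via Ridgeback → Meridian: 6% × 91% × 67% = 3.6582%.
Direct stake: 25% = 25%.
Total: 5.36% + 3.6582% + 25% = 34.0182%.
Rounded: 34.02%.

34.02%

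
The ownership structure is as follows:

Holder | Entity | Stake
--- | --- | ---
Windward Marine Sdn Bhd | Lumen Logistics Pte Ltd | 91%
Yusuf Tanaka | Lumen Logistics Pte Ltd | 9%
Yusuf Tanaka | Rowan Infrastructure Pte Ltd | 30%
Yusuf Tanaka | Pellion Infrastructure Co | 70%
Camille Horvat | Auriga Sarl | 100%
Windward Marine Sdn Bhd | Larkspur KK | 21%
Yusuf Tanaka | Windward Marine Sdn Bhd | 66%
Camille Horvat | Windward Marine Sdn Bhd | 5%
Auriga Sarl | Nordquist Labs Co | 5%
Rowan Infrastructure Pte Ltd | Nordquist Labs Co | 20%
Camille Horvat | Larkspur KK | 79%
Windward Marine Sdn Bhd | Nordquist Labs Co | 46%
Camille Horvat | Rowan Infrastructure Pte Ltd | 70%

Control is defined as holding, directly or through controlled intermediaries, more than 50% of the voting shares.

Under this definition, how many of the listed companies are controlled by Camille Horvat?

Camille holds 70% of Rowan, so Camille controls Rowan.
Camille holds 100% of Auriga, so Camille controls Auriga.
Camille holds 79% of Larkspur, so Camille controls Larkspur.
No other company's threshold is met.
Camille controls 3 companies.

3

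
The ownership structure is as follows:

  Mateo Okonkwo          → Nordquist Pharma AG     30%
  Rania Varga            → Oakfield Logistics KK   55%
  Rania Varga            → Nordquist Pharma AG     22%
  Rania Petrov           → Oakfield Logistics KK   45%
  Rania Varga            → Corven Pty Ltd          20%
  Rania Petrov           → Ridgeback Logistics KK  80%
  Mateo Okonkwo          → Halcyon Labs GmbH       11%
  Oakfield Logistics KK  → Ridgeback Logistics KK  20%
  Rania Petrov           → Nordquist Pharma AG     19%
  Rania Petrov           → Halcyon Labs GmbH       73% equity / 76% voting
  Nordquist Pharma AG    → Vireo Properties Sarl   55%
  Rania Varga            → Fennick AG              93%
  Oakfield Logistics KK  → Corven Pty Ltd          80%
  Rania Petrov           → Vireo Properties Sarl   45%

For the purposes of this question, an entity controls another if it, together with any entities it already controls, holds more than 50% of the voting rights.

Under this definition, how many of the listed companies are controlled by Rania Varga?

3

Rania Varga holds 55% of Oakfield, so Rania Varga controls Oakfield.
Rania Varga holds 93% of Fennick, so Rania Varga controls Fennick.
Oakfield and Rania Varga together hold 80% + 20% = 100% of Corven, so Rania Varga controls Corven.
No other company's threshold is met.
Rania Varga controls 3 companies.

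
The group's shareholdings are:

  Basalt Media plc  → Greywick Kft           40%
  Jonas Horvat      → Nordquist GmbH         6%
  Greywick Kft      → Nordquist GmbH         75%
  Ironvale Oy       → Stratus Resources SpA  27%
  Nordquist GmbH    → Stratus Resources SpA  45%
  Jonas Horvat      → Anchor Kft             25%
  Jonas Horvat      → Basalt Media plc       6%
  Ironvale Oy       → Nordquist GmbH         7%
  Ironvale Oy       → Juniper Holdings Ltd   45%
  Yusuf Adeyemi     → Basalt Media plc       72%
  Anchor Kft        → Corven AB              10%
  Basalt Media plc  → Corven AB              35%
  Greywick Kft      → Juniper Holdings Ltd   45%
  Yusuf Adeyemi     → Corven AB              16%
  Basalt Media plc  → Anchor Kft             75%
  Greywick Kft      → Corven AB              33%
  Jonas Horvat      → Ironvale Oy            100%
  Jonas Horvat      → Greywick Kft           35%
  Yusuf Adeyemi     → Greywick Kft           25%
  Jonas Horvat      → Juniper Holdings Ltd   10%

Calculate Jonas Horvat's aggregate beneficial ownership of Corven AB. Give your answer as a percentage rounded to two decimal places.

Jonas reaches Corven along 5 paths.
Via Anchor: 25% × 10% = 2.5%.
Via Basalt → Anchor: 6% × 75% × 10% = 0.45%.
Via Basalt: 6% × 35% = 2.1%.
Via Basalt → Greywick: 6% × 40% × 33% = 0.792%.
Via Greywick: 35% × 33% = 11.55%.
Total: 2.5% + 0.45% + 2.1% + 0.792% + 11.55% = 17.392%.
Rounded: 17.39%.

17.39%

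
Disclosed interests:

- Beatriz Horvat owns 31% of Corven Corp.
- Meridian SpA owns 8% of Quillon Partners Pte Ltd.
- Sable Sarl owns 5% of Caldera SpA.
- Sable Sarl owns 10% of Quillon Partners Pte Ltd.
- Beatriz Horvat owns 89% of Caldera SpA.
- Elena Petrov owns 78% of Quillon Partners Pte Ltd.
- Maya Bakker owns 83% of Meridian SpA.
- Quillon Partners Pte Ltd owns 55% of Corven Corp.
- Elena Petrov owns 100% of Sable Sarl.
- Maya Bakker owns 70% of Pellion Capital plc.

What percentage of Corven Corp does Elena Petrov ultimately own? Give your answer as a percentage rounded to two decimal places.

48.40%

Elena reaches Corven along 2 paths.
Via Quillon: 78% × 55% = 42.9%.
Via Sable → Quillon: 100% × 10% × 55% = 5.5%.
Total: 42.9% + 5.5% = 48.4%.
Rounded: 48.40%.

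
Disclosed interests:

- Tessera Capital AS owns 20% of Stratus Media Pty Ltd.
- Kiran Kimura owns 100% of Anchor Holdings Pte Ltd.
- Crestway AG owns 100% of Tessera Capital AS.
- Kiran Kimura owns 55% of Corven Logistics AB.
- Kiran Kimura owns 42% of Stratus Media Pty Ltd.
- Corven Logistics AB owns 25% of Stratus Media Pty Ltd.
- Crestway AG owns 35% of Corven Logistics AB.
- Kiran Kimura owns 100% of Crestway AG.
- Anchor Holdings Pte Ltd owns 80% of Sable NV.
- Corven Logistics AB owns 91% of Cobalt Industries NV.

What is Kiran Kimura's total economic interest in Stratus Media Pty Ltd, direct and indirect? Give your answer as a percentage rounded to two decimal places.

Kiran reaches Stratus along 4 paths.
Via Crestway → Tessera: 100% × 100% × 20% = 20%.
Direct stake: 42% = 42%.
Via Crestway → Corven: 100% × 35% × 25% = 8.75%.
Via Corven: 55% × 25% = 13.75%.
Total: 20% + 42% + 8.75% + 13.75% = 84.5%.
Rounded: 84.50%.

84.50%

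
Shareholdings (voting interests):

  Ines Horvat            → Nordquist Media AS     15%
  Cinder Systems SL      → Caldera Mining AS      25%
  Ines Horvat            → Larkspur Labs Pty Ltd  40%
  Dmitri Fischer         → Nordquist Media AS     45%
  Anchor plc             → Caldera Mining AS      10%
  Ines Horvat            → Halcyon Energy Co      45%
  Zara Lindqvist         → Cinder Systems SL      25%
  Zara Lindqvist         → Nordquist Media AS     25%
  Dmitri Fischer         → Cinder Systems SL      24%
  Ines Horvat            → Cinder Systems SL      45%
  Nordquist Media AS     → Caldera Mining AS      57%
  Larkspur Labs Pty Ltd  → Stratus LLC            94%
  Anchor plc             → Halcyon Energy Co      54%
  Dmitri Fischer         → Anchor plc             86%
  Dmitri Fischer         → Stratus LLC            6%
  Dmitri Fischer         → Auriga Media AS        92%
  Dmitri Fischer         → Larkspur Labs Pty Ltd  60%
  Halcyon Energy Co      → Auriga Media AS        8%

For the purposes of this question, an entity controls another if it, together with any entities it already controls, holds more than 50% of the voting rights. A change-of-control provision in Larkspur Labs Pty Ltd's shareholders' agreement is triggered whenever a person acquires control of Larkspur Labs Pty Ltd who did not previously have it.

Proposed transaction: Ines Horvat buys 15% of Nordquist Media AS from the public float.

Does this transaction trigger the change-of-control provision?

No

The purchase changes only Ines's holdings, so Ines is the only person who could newly come to control Larkspur.
Ines's largest direct stake is 45% in Cinder, which does not meet the threshold, so Ines controls no company.
In Larkspur, Ines's side holds only 40%, not > 50%.
So before the transaction, Ines does not control Larkspur.
After the purchase, Ines's direct stake in Nordquist rises to 15% + 15% = 30%.
Ines's side now holds 30% of Nordquist, not > 50%, so Ines still does not control Nordquist.
After the transaction, Ines's side holds 40% of Larkspur, not > 50%, so Ines still does not control Larkspur.
No new person acquires control, so the clause is not triggered.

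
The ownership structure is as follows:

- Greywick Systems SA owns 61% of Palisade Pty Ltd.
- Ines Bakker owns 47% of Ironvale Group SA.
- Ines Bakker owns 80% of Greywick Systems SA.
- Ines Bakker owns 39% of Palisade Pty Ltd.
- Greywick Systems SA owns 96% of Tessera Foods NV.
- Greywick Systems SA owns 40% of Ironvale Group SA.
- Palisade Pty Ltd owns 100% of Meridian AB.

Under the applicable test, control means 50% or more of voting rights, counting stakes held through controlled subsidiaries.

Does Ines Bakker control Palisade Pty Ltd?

Yes

Ines holds 80% of Greywick, so Ines controls Greywick.
Ines and Greywick together hold 39% + 61% = 100% of Palisade, so Ines controls Palisade.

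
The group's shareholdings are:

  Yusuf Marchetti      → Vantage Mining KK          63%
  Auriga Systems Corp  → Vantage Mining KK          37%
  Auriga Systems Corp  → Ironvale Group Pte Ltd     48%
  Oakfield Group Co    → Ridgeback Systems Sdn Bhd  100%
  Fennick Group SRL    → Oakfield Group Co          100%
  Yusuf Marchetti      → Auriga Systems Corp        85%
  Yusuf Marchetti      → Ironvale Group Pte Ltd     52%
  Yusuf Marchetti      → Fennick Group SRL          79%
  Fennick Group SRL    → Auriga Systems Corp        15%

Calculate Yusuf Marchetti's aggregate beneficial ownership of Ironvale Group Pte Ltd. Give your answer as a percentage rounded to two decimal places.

98.49%

Yusuf reaches Ironvale along 3 paths.
Via Auriga: 85% × 48% = 40.8%.
Via Fennick → Auriga: 79% × 15% × 48% = 5.688%.
Direct stake: 52% = 52%.
Total: 40.8% + 5.688% + 52% = 98.488%.
Rounded: 98.49%.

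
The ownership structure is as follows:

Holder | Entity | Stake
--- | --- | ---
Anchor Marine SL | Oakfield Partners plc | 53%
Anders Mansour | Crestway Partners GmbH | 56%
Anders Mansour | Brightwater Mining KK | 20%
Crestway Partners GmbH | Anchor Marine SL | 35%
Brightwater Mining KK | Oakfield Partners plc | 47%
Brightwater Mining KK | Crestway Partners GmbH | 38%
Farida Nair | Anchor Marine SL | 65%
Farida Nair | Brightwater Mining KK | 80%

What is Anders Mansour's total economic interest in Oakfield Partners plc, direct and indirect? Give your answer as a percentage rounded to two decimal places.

Anders reaches Oakfield along 3 paths.
Via Crestway → Anchor: 56% × 35% × 53% = 10.388%.
Via Brightwater → Crestway → Anchor: 20% × 38% × 35% × 53% = 1.4098%.
Via Brightwater: 20% × 47% = 9.4%.
Total: 10.388% + 1.4098% + 9.4% = 21.1978%.
Rounded: 21.20%.

21.20%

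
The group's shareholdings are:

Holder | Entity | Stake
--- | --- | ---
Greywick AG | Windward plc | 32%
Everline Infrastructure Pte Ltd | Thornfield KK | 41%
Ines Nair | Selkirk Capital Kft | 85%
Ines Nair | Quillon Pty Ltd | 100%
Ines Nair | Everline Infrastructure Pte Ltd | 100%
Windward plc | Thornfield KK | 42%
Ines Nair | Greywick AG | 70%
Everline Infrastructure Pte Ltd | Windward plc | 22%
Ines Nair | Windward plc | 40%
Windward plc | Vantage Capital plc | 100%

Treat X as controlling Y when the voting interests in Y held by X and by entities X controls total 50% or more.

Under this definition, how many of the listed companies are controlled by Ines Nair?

Ines holds 70% of Greywick, so Ines controls Greywick.
Ines holds 100% of Everline, so Ines controls Everline.
Greywick and Everline and Ines together hold 32% + 22% + 40% = 94% of Windward, so Ines controls Windward.
Windward holds 100% of Vantage, so Ines controls Vantage.
Everline and Windward together hold 41% + 42% = 83% of Thornfield, so Ines controls Thornfield.
Ines holds 100% of Quillon, so Ines controls Quillon.
Ines holds 85% of Selkirk, so Ines controls Selkirk.
Ines controls 7 companies.

7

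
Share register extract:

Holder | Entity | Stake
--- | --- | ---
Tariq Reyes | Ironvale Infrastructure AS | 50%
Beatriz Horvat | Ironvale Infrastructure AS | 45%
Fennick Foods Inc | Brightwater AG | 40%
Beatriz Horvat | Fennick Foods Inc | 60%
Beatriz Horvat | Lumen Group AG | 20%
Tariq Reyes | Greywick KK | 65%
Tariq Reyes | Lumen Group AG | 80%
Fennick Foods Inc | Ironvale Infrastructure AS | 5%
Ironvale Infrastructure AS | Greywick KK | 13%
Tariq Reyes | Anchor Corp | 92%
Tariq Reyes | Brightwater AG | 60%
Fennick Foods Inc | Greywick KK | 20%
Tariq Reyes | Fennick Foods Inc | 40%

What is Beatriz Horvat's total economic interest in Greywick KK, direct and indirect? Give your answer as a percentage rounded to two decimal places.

18.24%

Beatriz reaches Greywick along 3 paths.
Via Fennick: 60% × 20% = 12%.
Via Fennick → Ironvale: 60% × 5% × 13% = 0.39%.
Via Ironvale: 45% × 13% = 5.85%.
Total: 12% + 0.39% + 5.85% = 18.24%.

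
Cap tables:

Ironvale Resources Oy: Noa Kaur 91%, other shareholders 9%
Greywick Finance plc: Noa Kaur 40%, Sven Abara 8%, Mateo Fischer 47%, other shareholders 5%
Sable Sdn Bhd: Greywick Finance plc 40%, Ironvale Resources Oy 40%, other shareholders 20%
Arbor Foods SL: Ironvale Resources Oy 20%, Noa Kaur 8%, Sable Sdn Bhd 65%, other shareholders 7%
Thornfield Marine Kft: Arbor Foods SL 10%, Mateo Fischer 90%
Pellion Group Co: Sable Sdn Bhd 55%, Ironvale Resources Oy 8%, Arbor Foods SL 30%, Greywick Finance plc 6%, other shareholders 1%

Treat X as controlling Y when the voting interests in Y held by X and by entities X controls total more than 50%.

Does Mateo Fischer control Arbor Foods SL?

No

Mateo holds 90% of Thornfield, so Mateo controls Thornfield.
Neither Mateo nor any entity Mateo controls holds any voting interest in Arbor.
So Mateo does not control Arbor.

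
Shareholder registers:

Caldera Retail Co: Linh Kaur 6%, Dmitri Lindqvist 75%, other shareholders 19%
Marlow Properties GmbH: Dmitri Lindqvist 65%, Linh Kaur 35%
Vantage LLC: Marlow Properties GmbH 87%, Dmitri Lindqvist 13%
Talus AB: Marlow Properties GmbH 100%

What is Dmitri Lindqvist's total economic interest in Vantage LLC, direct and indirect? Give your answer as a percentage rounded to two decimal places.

Dmitri reaches Vantage along 2 paths.
Via Marlow: 65% × 87% = 56.55%.
Direct stake: 13% = 13%.
Total: 56.55% + 13% = 69.55%.

69.55%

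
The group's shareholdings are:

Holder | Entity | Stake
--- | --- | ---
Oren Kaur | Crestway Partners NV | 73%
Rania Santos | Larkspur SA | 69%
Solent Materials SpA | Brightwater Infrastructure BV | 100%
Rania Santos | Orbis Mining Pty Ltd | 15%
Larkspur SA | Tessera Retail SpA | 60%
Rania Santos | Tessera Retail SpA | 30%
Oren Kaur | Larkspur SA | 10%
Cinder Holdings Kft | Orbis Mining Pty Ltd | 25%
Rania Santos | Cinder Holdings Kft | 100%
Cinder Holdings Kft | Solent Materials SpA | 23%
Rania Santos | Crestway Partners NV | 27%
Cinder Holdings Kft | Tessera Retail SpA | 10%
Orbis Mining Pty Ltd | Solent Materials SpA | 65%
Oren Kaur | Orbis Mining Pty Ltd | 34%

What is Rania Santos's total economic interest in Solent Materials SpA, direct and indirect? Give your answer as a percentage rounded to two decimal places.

Rania reaches Solent along 3 paths.
Via Cinder: 100% × 23% = 23%.
Via Cinder → Orbis: 100% × 25% × 65% = 16.25%.
Via Orbis: 15% × 65% = 9.75%.
Total: 23% + 16.25% + 9.75% = 49%.
Rounded: 49.00%.

49.00%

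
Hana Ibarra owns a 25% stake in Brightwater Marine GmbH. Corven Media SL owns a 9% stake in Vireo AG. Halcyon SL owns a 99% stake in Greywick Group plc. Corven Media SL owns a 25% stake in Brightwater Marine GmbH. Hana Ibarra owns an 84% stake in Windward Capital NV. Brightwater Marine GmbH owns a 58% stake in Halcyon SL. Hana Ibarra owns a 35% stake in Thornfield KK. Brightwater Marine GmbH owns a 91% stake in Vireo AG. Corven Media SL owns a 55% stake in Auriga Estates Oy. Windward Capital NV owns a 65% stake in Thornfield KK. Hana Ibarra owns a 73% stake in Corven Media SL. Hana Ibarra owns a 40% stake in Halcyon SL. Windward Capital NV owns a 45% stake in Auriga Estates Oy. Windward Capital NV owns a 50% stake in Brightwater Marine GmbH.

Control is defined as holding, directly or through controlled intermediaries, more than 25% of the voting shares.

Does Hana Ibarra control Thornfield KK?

Hana holds 84% of Windward, so Hana controls Windward.
Windward and Hana together hold 65% + 35% = 100% of Thornfield, so Hana controls Thornfield.

Yes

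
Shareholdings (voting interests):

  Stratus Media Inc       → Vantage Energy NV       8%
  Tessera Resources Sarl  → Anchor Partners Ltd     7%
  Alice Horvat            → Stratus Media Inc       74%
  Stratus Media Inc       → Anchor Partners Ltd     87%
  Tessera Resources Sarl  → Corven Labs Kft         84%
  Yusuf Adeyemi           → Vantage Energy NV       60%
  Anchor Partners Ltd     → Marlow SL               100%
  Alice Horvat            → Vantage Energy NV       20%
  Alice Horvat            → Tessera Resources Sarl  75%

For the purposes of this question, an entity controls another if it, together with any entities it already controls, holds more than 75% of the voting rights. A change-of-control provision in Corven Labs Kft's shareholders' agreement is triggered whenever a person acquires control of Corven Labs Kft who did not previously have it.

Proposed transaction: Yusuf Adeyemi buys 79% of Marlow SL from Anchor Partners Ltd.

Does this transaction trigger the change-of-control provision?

The purchase adds only to Yusuf's holdings (Anchor's stake shrinks), so Yusuf is the only person who could newly come to control Corven.
Yusuf's largest direct stake is 60% in Vantage, which does not meet the threshold, so Yusuf controls no company.
Neither Yusuf nor any entity Yusuf controls holds any voting interest in Corven.
So before the transaction, Yusuf does not control Corven.
After the purchase, Yusuf holds 79% of Marlow directly, and Anchor's stake falls to 21%.
Yusuf holds 79% of Marlow, so Yusuf controls Marlow.
After the transaction, neither Yusuf nor any entity Yusuf controls holds a voting interest in Corven, so Yusuf still does not control it.
No new person acquires control, so the clause is not triggered.

No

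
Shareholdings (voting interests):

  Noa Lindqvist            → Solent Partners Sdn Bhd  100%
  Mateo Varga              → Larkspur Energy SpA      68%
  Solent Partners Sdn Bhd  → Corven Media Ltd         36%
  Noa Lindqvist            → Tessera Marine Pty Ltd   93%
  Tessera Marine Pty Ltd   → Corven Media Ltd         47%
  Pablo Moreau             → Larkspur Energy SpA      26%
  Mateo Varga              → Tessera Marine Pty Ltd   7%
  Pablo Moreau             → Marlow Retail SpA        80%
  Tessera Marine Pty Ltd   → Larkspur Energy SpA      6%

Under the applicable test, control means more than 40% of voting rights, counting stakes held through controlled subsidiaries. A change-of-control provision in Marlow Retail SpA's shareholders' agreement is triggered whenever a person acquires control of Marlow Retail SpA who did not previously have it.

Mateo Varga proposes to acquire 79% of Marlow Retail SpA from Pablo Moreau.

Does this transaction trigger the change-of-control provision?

Yes

The purchase adds only to Mateo's holdings (Pablo's stake shrinks), so Mateo is the only person who could newly come to control Marlow.
Mateo holds 68% of Larkspur, so Mateo controls Larkspur.
Neither Mateo nor any entity Mateo controls holds any voting interest in Marlow.
So before the transaction, Mateo does not control Marlow.
After the purchase, Mateo holds 79% of Marlow directly, and Pablo's stake falls to 1%.
Mateo holds 79% of Marlow, so Mateo controls Marlow.
Mateo did not control Marlow before and does after, so the clause is triggered.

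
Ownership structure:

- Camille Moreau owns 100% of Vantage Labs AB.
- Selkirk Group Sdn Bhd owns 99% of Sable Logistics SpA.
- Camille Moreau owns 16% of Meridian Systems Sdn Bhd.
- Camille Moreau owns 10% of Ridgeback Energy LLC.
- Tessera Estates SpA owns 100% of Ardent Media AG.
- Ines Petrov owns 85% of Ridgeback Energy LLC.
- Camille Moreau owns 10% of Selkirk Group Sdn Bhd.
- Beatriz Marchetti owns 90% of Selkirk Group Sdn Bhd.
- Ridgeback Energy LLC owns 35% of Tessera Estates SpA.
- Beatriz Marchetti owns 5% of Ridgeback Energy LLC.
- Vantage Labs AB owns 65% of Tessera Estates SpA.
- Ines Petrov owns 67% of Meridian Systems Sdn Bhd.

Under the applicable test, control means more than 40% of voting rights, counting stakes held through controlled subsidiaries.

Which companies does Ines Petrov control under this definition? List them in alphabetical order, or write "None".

Meridian Systems Sdn Bhd, Ridgeback Energy LLC

Ines holds 85% of Ridgeback, so Ines controls Ridgeback.
Ines holds 67% of Meridian, so Ines controls Meridian.
No other company's threshold is met.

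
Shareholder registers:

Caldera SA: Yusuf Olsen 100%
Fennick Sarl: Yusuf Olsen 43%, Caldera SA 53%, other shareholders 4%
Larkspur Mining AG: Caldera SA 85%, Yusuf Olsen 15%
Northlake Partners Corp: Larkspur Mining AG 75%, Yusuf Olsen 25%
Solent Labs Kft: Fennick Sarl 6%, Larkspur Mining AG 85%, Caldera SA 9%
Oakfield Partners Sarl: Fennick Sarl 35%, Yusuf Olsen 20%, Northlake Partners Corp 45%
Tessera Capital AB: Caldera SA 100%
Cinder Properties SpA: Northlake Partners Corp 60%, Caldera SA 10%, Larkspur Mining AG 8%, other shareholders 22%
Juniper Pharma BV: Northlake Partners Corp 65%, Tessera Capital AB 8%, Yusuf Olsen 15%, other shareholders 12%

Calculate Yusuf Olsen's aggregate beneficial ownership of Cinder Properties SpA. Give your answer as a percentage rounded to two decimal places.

Yusuf reaches Cinder along 6 paths.
Via Caldera → Larkspur → Northlake: 100% × 85% × 75% × 60% = 38.25%.
Via Larkspur → Northlake: 15% × 75% × 60% = 6.75%.
Via Northlake: 25% × 60% = 15%.
Via Caldera: 100% × 10% = 10%.
Via Caldera → Larkspur: 100% × 85% × 8% = 6.8%.
Via Larkspur: 15% × 8% = 1.2%.
Total: 38.25% + 6.75% + 15% + 10% + 6.8% + 1.2% = 78%.
Rounded: 78.00%.

78.00%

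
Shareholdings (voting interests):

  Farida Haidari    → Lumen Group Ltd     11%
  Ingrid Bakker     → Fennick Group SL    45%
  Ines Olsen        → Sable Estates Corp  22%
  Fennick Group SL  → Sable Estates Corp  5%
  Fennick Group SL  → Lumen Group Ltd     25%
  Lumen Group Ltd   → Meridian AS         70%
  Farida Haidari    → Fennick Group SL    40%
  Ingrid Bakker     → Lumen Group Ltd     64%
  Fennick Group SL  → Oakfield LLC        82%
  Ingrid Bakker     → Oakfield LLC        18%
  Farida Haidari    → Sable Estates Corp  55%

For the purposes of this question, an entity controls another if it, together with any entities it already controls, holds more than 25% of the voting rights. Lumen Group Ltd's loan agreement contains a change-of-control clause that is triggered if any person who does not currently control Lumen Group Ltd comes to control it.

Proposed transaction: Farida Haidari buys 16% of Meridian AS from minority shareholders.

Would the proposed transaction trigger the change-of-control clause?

The purchase changes only Farida's holdings, so Farida is the only person who could newly come to control Lumen.
Farida holds 40% of Fennick, so Farida controls Fennick.
Farida and Fennick together hold 11% + 25% = 36% of Lumen, so Farida controls Lumen.
So Farida already controls Lumen before the transaction.
After the purchase, Farida holds 16% of Meridian directly.
Farida controlled Lumen already, so this is not a new person acquiring control; every other person's position is unchanged or reduced.
No new person acquires control, so the clause is not triggered.

No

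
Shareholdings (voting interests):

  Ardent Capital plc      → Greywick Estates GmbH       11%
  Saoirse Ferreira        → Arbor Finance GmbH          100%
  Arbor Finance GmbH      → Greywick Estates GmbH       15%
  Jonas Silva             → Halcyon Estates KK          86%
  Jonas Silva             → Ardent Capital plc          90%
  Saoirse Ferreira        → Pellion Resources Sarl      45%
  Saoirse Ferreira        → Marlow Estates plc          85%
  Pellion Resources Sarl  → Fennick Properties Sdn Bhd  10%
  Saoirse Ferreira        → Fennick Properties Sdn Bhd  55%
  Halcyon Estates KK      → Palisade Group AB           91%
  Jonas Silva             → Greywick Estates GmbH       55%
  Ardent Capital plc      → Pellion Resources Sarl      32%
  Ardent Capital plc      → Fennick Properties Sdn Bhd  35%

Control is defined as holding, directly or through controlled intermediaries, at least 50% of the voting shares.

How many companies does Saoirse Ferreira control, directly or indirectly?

Saoirse holds 100% of Arbor, so Saoirse controls Arbor.
Saoirse holds 85% of Marlow, so Saoirse controls Marlow.
Saoirse holds 55% of Fennick, so Saoirse controls Fennick.
No other company's threshold is met.
Saoirse controls 3 companies.

3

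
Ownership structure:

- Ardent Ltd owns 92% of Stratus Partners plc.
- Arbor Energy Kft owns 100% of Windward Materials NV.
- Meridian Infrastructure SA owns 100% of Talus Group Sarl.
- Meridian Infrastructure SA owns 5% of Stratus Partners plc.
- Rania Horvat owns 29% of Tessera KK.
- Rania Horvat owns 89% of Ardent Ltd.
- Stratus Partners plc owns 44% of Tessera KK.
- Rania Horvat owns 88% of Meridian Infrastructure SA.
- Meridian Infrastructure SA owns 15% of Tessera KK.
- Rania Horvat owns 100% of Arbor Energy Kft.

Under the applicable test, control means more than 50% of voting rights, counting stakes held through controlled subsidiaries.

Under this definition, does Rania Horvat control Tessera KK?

Yes

Rania holds 88% of Meridian, so Rania controls Meridian.
Rania holds 89% of Ardent, so Rania controls Ardent.
Ardent and Meridian together hold 92% + 5% = 97% of Stratus, so Rania controls Stratus.
Stratus and Meridian and Rania together hold 44% + 15% + 29% = 88% of Tessera, so Rania controls Tessera.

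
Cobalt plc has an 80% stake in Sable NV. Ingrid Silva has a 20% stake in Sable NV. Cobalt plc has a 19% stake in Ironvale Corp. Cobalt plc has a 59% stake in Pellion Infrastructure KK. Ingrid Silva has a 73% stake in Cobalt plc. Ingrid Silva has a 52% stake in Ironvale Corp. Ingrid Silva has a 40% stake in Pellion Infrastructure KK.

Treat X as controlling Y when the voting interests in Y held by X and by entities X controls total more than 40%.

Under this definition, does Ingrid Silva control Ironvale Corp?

Ingrid holds 73% of Cobalt, so Ingrid controls Cobalt.
Cobalt and Ingrid together hold 19% + 52% = 71% of Ironvale, so Ingrid controls Ironvale.

Yes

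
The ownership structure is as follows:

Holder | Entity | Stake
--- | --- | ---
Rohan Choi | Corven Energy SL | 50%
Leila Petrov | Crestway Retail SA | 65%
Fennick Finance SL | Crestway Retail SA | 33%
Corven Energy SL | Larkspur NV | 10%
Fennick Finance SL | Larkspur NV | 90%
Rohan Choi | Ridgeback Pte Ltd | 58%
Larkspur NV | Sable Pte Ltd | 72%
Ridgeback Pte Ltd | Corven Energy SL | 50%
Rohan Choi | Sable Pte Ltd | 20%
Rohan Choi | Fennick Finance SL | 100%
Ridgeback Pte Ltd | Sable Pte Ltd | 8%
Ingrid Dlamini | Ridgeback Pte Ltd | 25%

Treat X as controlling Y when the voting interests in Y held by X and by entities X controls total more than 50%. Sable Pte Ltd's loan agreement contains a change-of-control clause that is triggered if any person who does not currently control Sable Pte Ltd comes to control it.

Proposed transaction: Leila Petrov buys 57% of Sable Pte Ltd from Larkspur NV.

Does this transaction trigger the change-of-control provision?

The purchase adds only to Leila's holdings (Larkspur's stake shrinks), so Leila is the only person who could newly come to control Sable.
Leila holds 65% of Crestway, so Leila controls Crestway.
Neither Leila nor any entity Leila controls holds any voting interest in Sable.
So before the transaction, Leila does not control Sable.
After the purchase, Leila holds 57% of Sable directly, and Larkspur's stake falls to 15%.
Leila holds 57% of Sable, so Leila controls Sable.
Leila did not control Sable before and does after, so the clause is triggered.

Yes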